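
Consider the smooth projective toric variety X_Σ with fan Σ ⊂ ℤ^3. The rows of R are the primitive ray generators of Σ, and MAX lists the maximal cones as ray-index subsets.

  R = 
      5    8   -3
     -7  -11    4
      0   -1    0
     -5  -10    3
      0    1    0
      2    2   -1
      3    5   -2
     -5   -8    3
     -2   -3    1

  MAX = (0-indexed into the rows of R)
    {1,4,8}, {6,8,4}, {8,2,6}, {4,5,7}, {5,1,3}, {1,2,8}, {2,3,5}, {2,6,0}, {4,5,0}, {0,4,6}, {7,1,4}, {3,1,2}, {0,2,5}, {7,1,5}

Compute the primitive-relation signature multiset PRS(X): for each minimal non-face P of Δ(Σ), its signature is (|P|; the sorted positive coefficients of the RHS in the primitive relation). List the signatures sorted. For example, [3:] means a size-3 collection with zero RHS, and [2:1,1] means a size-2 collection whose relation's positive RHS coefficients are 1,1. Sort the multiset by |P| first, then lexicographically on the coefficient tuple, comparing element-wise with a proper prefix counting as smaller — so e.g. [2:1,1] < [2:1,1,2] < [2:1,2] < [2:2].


|primitive collections| = 17. Relations:

  • {0,7}:  v_{0} + v_{7} = 0 — sig = [2:]
  • {2,4}:  v_{2} + v_{4} = 0 — sig = [2:]
  • {0,1}:  v_{0} + v_{1} = v_{8} — sig = [2:1]
  • {0,8}:  v_{0} + v_{8} = v_{6} — sig = [2:1]
  • {5,8}:  v_{5} + v_{8} = v_{2} — sig = [2:1]
  • {6,7}:  v_{6} + v_{7} = v_{8} — sig = [2:1]
  • {7,8}:  v_{7} + v_{8} = v_{1} — sig = [2:1]
  • {2,7}:  v_{2} + v_{7} = v_{1} + v_{5} — sig = [2:1,1]
  • {3,4}:  v_{3} + v_{4} = v_{1} + v_{5} — sig = [2:1,1]
  • {5,6}:  v_{5} + v_{6} = v_{0} + v_{2} — sig = [2:1,1]
  • {3,6}:  v_{3} + v_{6} = 2·v_{2} + v_{8} — sig = [2:1,2]
  • {3,8}:  v_{3} + v_{8} = v_{1} + 2·v_{2} — sig = [2:1,2]
  • {0,3}:  v_{0} + v_{3} = 2·v_{2} — sig = [2:2]
  • {1,6}:  v_{1} + v_{6} = 2·v_{8} — sig = [2:2]
  • {3,7}:  v_{3} + v_{7} = 2·v_{1} + 2·v_{5} — sig = [2:2,2]
  • {1,2,5}:  v_{1} + v_{2} + v_{5} = v_{3} — sig = [3:1]
  • {1,4,5}:  v_{1} + v_{4} + v_{5} = v_{7} — sig = [3:1]

so the primitive-relation signature multiset is
    [2:]
    [2:]
    [2:1]
    [2:1]
    [2:1]
    [2:1]
    [2:1]
    [2:1,1]
    [2:1,1]
    [2:1,1]
    [2:1,2]
    [2:1,2]
    [2:2]
    [2:2]
    [2:2,2]
    [3:1]
    [3:1]


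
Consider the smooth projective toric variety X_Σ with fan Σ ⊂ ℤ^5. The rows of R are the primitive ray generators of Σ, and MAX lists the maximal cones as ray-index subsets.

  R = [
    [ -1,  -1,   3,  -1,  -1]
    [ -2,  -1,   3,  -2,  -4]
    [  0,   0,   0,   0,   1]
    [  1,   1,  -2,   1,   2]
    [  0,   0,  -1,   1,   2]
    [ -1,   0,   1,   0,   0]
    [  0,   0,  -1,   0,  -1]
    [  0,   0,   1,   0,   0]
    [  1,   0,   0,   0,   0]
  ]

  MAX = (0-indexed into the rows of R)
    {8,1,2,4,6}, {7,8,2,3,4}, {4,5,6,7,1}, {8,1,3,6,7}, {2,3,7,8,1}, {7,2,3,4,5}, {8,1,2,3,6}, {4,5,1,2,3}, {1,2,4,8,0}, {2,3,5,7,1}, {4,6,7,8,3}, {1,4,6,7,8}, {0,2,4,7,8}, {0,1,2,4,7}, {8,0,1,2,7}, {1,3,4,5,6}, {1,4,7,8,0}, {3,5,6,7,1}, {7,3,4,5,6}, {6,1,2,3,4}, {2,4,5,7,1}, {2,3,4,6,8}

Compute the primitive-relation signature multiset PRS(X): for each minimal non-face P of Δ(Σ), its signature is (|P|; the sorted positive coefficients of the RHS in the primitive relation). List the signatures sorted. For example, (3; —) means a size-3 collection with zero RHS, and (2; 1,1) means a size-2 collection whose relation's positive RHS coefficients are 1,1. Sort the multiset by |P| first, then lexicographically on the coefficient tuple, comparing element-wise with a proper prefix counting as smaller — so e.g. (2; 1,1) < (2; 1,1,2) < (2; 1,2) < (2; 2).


Σ has 9 primitive collections:

  P = {5,8}:  v_{5} + v_{8} = v_{7}  ⟹  sig = (2; 1)
  P = {0,3}:  v_{0} + v_{3} = v_{2} + v_{7}  ⟹  sig = (2; 1,1)
  P = {0,6}:  v_{0} + v_{6} = v_{1} + v_{4} + v_{8}  ⟹  sig = (2; 1,1,1)
  P = {0,5}:  v_{0} + v_{5} = v_{1} + v_{2} + v_{4} + 2·v_{7}  ⟹  sig = (2; 1,1,1,2)
  P = {2,6,7}:  v_{2} + v_{6} + v_{7} = 0  ⟹  sig = (3; —)
  P = {2,5,6}:  v_{2} + v_{5} + v_{6} = v_{1} + v_{3} + v_{4}  ⟹  sig = (3; 1,1,1)
  P = {1,3,4,8}:  v_{1} + v_{3} + v_{4} + v_{8} = 0  ⟹  sig = (4; —)
  P = {1,3,4,7}:  v_{1} + v_{3} + v_{4} + v_{7} = v_{5}  ⟹  sig = (4; 1)
  P = {1,2,4,7,8}:  v_{1} + v_{2} + v_{4} + v_{7} + v_{8} = v_{0}  ⟹  sig = (5; 1)

Sorted signature multiset PRS(X):
    |P|=2: 4 collections, coeffs (1), (1,1), (1,1,1), (1,1,1,2)
    |P|=3: 2 collections, coeffs (), (1,1,1)
    |P|=4: 2 collections, coeffs (), (1)
    |P|=5: 1 collection, coeffs (1)


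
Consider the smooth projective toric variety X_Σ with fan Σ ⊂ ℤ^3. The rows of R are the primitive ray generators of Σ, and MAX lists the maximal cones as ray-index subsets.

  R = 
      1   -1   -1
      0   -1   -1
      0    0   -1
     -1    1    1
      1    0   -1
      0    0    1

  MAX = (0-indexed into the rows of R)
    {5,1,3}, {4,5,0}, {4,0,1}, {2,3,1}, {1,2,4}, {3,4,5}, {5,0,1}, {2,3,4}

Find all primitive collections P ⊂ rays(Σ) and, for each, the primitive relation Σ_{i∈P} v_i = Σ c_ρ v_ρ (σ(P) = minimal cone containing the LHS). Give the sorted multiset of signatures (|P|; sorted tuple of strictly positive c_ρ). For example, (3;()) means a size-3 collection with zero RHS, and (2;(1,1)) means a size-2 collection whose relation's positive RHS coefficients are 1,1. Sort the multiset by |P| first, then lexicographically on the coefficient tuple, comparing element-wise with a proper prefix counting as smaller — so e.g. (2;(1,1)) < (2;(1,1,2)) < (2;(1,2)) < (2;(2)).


5 collections generate NE(X_Σ); each relation:

  {0,3}:  v_{0} + v_{3} = 0  ⇒ sig = (2;())
  {2,5}:  v_{2} + v_{5} = 0  ⇒ sig = (2;())
  {0,2}:  v_{0} + v_{2} = v_{1} + v_{4}  ⇒ sig = (2;(1,1))
  {1,3,4}:  v_{1} + v_{3} + v_{4} = v_{2}  ⇒ sig = (3;(1))
  {1,4,5}:  v_{1} + v_{4} + v_{5} = v_{0}  ⇒ sig = (3;(1))

so the primitive-relation signature multiset is
    (2;())
    (2;())
    (2;(1,1))
    (3;(1))
    (3;(1))


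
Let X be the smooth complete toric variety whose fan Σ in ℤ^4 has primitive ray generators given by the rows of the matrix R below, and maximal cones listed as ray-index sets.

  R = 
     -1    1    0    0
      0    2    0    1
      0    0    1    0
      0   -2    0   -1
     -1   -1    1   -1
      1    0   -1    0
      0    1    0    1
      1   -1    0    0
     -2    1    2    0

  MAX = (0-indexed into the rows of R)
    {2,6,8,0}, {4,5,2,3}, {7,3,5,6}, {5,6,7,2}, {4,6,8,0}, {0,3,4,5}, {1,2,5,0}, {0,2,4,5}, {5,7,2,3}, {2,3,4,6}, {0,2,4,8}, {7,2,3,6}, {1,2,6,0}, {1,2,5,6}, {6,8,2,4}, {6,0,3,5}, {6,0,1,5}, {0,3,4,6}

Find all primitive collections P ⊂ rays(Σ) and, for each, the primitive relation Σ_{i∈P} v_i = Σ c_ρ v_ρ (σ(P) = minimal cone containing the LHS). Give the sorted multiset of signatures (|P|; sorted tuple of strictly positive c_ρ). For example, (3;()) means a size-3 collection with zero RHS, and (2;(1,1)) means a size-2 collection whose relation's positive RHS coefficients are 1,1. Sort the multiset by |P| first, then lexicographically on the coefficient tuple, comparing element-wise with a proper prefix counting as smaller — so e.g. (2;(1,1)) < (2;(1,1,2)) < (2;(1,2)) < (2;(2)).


Primitive collections (14):

  {0,7}:  v_{0} + v_{7} = 0  →  sig = (2;())
  {1,3}:  v_{1} + v_{3} = 0  →  sig = (2;())
  {1,4}:  v_{1} + v_{4} = v_{0} + v_{2}  →  sig = (2;(1,1))
  {4,7}:  v_{4} + v_{7} = v_{2} + v_{3}  →  sig = (2;(1,1))
  {5,8}:  v_{5} + v_{8} = v_{0} + v_{2}  →  sig = (2;(1,1))
  {1,7}:  v_{1} + v_{7} = v_{2} + v_{5} + v_{6}  →  sig = (2;(1,1,1))
  {7,8}:  v_{7} + v_{8} = v_{2} + v_{4} + v_{6}  →  sig = (2;(1,1,1))
  {3,8}:  v_{3} + v_{8} = 2·v_{4} + v_{6}  →  sig = (2;(1,2))
  {1,8}:  v_{1} + v_{8} = 2·v_{0} + 2·v_{2} + v_{6}  →  sig = (2;(1,2,2))
  {4,5,6}:  v_{4} + v_{5} + v_{6} = 0  →  sig = (3;())
  {0,2,3}:  v_{0} + v_{2} + v_{3} = v_{4}  →  sig = (3;(1))
  {0,2,4,6}:  v_{0} + v_{2} + v_{4} + v_{6} = v_{8}  →  sig = (4;(1))
  {0,2,5,6}:  v_{0} + v_{2} + v_{5} + v_{6} = v_{1}  →  sig = (4;(1))
  {2,3,5,6}:  v_{2} + v_{3} + v_{5} + v_{6} = v_{7}  →  sig = (4;(1))

Hence PRS(X_Σ) =
    |P|=2: 9 collections, coeffs (), (), (1,1), (1,1), (1,1), (1,1,1), (1,1,1), (1,2), (1,2,2)
    |P|=3: 2 collections, coeffs (), (1)
    |P|=4: 3 collections, coeffs (1), (1), (1)


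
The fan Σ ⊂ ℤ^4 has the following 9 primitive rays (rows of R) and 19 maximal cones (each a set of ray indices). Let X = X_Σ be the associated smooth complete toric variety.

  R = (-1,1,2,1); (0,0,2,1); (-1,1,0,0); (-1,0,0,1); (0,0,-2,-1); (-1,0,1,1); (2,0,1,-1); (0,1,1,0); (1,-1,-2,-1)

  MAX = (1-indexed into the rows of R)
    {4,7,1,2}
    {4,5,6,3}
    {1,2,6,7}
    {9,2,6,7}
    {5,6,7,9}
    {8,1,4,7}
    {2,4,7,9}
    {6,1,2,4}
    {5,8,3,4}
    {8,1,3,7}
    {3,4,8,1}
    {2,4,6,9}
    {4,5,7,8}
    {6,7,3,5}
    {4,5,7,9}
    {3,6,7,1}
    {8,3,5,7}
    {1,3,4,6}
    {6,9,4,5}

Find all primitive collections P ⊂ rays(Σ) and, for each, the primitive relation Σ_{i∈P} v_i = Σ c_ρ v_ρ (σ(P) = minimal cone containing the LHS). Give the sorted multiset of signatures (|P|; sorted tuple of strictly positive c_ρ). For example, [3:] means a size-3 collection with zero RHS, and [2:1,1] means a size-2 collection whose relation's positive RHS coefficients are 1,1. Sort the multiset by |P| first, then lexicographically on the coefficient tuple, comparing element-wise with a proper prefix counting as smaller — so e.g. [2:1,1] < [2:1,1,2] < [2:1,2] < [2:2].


Primitive collections (10):

  P={1,9}:  v_{1} + v_{9} = 0  ⟹  sig = [2:]
  P={2,5}:  v_{2} + v_{5} = 0  ⟹  sig = [2:]
  P={1,5}:  v_{1} + v_{5} = v_{3}  ⟹  sig = [2:1]
  P={2,3}:  v_{2} + v_{3} = v_{1}  ⟹  sig = [2:1]
  P={3,9}:  v_{3} + v_{9} = v_{5}  ⟹  sig = [2:1]
  P={6,8}:  v_{6} + v_{8} = v_{1}  ⟹  sig = [2:1]
  P={2,8}:  v_{2} + v_{8} = v_{1} + v_{4} + v_{7}  ⟹  sig = [2:1,1,1]
  P={8,9}:  v_{8} + v_{9} = v_{4} + v_{5} + v_{7}  ⟹  sig = [2:1,1,1]
  P={3,4,7}:  v_{3} + v_{4} + v_{7} = v_{8}  ⟹  sig = [3:1]
  P={4,6,7}:  v_{4} + v_{6} + v_{7} = v_{2}  ⟹  sig = [3:1]

Sorted signature multiset PRS(X):
    [2:]
    [2:]
    [2:1]
    [2:1]
    [2:1]
    [2:1]
    [2:1,1,1]
    [2:1,1,1]
    [3:1]
    [3:1]


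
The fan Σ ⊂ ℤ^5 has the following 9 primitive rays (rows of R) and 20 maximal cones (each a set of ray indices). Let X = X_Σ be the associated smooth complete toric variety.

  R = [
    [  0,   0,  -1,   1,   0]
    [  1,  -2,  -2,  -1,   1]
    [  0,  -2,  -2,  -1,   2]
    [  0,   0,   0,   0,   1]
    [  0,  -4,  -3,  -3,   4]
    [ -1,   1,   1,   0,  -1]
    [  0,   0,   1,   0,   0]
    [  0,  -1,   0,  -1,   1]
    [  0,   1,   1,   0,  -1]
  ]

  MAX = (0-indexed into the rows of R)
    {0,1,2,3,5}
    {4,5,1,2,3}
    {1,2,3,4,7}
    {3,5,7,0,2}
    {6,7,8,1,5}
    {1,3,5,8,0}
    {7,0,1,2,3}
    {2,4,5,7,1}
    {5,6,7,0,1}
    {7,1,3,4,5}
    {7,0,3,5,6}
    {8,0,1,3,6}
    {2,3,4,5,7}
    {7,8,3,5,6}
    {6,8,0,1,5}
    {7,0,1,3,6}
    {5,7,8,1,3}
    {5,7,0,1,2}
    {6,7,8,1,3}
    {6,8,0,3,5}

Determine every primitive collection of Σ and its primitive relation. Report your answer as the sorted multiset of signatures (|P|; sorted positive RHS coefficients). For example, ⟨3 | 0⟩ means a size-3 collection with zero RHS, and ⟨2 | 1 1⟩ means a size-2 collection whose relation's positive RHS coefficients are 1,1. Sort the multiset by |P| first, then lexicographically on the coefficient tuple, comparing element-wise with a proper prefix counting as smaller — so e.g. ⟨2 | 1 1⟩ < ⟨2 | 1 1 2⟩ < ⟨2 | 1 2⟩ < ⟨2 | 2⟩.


The 9 primitive collections of Σ (r=9, n=5):

  • {2,8}:  v_{2} + v_{8} = v_{1} + v_{3} + v_{5} ; sig = ⟨2 | 1 1 1⟩
  • {2,6}:  v_{2} + v_{6} = v_{0} + 2·v_{7} ; sig = ⟨2 | 1 2⟩
  • {4,6}:  v_{4} + v_{6} = v_{2} + 2·v_{7} ; sig = ⟨2 | 1 2⟩
  • {4,8}:  v_{4} + v_{8} = 2·v_{1} + 2·v_{3} + 2·v_{5} + v_{7} ; sig = ⟨2 | 1 2 2 2⟩
  • {0,4}:  v_{0} + v_{4} = 2·v_{2} ; sig = ⟨2 | 2⟩
  • {0,7,8}:  v_{0} + v_{7} + v_{8} = 0 ; sig = ⟨3 | 0⟩
  • {1,3,5,6}:  v_{1} + v_{3} + v_{5} + v_{6} = v_{7} ; sig = ⟨4 | 1⟩
  • {0,1,3,5,7}:  v_{0} + v_{1} + v_{3} + v_{5} + v_{7} = v_{2} ; sig = ⟨5 | 1⟩
  • {1,2,3,5,7}:  v_{1} + v_{2} + v_{3} + v_{5} + v_{7} = v_{4} ; sig = ⟨5 | 1⟩

Hence PRS(X_Σ) =
[⟨2 | 1 1 1⟩, ⟨2 | 1 2⟩, ⟨2 | 1 2⟩, ⟨2 | 1 2 2 2⟩, ⟨2 | 2⟩, ⟨3 | 0⟩, ⟨4 | 1⟩, ⟨5 | 1⟩, ⟨5 | 1⟩]


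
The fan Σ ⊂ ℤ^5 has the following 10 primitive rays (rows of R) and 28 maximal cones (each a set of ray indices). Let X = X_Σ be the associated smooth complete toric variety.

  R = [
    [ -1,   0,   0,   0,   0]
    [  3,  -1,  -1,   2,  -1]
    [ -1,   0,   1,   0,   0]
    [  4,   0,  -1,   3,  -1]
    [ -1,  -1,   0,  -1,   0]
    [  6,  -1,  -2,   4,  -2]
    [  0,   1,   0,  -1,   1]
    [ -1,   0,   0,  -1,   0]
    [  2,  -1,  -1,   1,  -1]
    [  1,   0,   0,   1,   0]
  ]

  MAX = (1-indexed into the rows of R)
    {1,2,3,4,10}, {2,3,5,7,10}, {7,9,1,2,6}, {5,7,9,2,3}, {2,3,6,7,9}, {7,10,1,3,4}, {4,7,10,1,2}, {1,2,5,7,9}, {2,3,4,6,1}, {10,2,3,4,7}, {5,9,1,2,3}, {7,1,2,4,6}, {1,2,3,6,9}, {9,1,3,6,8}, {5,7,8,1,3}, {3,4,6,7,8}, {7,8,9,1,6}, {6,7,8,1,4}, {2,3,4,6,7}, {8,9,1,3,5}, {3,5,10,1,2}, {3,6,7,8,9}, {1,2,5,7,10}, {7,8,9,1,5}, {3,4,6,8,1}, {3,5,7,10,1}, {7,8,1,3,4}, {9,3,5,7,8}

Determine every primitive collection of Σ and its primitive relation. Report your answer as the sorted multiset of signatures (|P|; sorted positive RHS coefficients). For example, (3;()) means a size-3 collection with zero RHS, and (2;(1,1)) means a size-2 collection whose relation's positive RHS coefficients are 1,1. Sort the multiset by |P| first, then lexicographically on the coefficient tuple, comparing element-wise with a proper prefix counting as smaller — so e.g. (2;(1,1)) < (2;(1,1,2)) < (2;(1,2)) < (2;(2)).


Primitive collections (10):

  • {8,10}:  v_{8} + v_{10} = 0 ; sig = (2;())
  • {2,8}:  v_{2} + v_{8} = v_{9} ; sig = (2;(1))
  • {4,5}:  v_{4} + v_{5} = v_{2} ; sig = (2;(1))
  • {4,9}:  v_{4} + v_{9} = v_{6} ; sig = (2;(1))
  • {9,10}:  v_{9} + v_{10} = v_{2} ; sig = (2;(1))
  • {5,6}:  v_{5} + v_{6} = v_{2} + v_{9} ; sig = (2;(1,1))
  • {6,10}:  v_{6} + v_{10} = v_{2} + v_{4} ; sig = (2;(1,1))
  • {1,3,7,9}:  v_{1} + v_{3} + v_{7} + v_{9} = 0 ; sig = (4;())
  • {1,2,3,7}:  v_{1} + v_{2} + v_{3} + v_{7} = v_{10} ; sig = (4;(1))
  • {1,3,6,7}:  v_{1} + v_{3} + v_{6} + v_{7} = v_{4} ; sig = (4;(1))

Sorted signature multiset PRS(X):
    (2;())
    (2;(1))
    (2;(1))
    (2;(1))
    (2;(1))
    (2;(1,1))
    (2;(1,1))
    (4;())
    (4;(1))
    (4;(1))


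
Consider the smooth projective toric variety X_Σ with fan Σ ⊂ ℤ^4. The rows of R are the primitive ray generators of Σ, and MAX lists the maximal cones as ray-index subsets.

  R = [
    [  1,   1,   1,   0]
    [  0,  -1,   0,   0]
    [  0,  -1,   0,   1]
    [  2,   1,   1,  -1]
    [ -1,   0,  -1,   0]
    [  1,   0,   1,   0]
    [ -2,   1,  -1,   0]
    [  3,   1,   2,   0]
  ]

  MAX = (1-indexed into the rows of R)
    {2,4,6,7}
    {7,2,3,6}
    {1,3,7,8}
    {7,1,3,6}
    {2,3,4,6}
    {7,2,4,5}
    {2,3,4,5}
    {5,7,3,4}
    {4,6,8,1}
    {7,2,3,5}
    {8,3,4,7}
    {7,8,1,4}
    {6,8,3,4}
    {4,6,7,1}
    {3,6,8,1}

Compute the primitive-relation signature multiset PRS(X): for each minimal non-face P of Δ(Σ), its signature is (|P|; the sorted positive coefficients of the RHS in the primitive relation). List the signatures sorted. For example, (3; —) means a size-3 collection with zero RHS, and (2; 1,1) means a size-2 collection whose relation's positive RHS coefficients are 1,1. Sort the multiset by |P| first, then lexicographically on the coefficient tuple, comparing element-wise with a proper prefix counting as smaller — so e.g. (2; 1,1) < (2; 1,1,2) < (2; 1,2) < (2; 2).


9 minimal non-faces of Δ(Σ) (on 8 rays):

  {5,6}:  v_{5} + v_{6} = 0  ⟹  sig = (2; —)
  {1,2}:  v_{1} + v_{2} = v_{6}  ⟹  sig = (2; 1)
  {1,5}:  v_{1} + v_{5} = v_{3} + v_{4} + v_{7}  ⟹  sig = (2; 1,1,1)
  {2,8}:  v_{2} + v_{8} = v_{3} + v_{4} + v_{6}  ⟹  sig = (2; 1,1,1)
  {5,8}:  v_{5} + v_{8} = 2·v_{3} + 2·v_{4} + v_{7}  ⟹  sig = (2; 1,2,2)
  {1,3,4}:  v_{1} + v_{3} + v_{4} = v_{8}  ⟹  sig = (3; 1)
  {6,7,8}:  v_{6} + v_{7} + v_{8} = 2·v_{1}  ⟹  sig = (3; 2)
  {2,3,4,7}:  v_{2} + v_{3} + v_{4} + v_{7} = 0  ⟹  sig = (4; —)
  {3,4,6,7}:  v_{3} + v_{4} + v_{6} + v_{7} = v_{1}  ⟹  sig = (4; 1)

so the primitive-relation signature multiset is
[(2; —), (2; 1), (2; 1,1,1), (2; 1,1,1), (2; 1,2,2), (3; 1), (3; 2), (4; —), (4; 1)]


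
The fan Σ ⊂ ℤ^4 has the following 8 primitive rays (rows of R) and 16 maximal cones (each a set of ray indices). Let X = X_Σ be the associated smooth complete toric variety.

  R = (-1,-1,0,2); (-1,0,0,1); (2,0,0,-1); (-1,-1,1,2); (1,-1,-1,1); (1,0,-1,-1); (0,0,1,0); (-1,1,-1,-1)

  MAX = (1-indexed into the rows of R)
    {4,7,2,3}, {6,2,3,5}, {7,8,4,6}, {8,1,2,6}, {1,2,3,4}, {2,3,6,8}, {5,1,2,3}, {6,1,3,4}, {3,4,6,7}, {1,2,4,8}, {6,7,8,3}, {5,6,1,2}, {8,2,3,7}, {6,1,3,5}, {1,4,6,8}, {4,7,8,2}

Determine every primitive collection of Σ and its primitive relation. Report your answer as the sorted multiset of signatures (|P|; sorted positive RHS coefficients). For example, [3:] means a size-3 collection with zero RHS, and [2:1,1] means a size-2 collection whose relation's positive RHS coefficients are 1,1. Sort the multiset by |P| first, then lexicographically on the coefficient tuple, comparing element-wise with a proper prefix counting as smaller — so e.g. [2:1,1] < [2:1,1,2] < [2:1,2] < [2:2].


|primitive collections| = 9. Relations:

  {1,7}:  v_{1} + v_{7} = v_{4}  ⟹  sig = [2:1]
  {5,7}:  v_{5} + v_{7} = v_{1} + v_{3}  ⟹  sig = [2:1,1]
  {4,5}:  v_{4} + v_{5} = 2·v_{1} + v_{3}  ⟹  sig = [2:1,2]
  {5,8}:  v_{5} + v_{8} = 2·v_{2} + 2·v_{6}  ⟹  sig = [2:2,2]
  {2,6,7}:  v_{2} + v_{6} + v_{7} = 0  ⟹  sig = [3:]
  {3,4,8}:  v_{3} + v_{4} + v_{8} = 0  ⟹  sig = [3:]
  {2,4,6}:  v_{2} + v_{4} + v_{6} = v_{1}  ⟹  sig = [3:1]
  {1,3,8}:  v_{1} + v_{3} + v_{8} = v_{2} + v_{6}  ⟹  sig = [3:1,1]
  {1,2,3,6}:  v_{1} + v_{2} + v_{3} + v_{6} = v_{5}  ⟹  sig = [4:1]

so the primitive-relation signature multiset is
[[2:1], [2:1,1], [2:1,2], [2:2,2], [3:], [3:], [3:1], [3:1,1], [4:1]]


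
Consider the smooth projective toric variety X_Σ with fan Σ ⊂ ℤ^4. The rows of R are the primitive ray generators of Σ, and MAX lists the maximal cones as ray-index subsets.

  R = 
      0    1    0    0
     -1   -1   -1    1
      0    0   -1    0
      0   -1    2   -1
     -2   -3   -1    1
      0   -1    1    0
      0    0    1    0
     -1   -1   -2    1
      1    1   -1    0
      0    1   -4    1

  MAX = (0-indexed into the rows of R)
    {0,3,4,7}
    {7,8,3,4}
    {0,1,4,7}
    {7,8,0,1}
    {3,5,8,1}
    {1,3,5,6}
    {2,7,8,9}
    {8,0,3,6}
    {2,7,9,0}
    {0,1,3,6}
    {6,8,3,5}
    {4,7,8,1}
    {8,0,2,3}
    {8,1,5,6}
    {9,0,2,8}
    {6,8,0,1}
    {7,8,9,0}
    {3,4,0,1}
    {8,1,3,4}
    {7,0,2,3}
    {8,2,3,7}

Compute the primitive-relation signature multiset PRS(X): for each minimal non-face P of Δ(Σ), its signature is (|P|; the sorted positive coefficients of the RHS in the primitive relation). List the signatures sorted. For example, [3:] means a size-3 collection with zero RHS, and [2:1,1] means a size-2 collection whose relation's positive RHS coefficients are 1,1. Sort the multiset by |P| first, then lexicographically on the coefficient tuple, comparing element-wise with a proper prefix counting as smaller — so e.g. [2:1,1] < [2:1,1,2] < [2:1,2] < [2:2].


20 minimal non-faces of Δ(Σ) (on 10 rays):

  {2,6}:  v_{2} + v_{6} = 0 — sig = [2:]
  {0,5}:  v_{0} + v_{5} = v_{6} — sig = [2:1]
  {1,2}:  v_{1} + v_{2} = v_{7} — sig = [2:1]
  {6,7}:  v_{6} + v_{7} = v_{1} — sig = [2:1]
  {5,9}:  v_{5} + v_{9} = v_{7} + v_{8} — sig = [2:1,1]
  {2,5}:  v_{2} + v_{5} = v_{1} + v_{3} + v_{8} — sig = [2:1,1,1]
  {6,9}:  v_{6} + v_{9} = v_{0} + v_{7} + v_{8} — sig = [2:1,1,1]
  {1,9}:  v_{1} + v_{9} = v_{0} + 2·v_{7} + v_{8} — sig = [2:1,1,2]
  {5,7}:  v_{5} + v_{7} = 2·v_{1} + v_{3} + v_{8} — sig = [2:1,1,2]
  {2,4}:  v_{2} + v_{4} = v_{3} + 2·v_{7} — sig = [2:1,2]
  {4,6}:  v_{4} + v_{6} = 2·v_{1} + v_{3} — sig = [2:1,2]
  {4,9}:  v_{4} + v_{9} = v_{2} + 2·v_{7} — sig = [2:1,2]
  {4,5}:  v_{4} + v_{5} = 3·v_{1} + 2·v_{3} + v_{8} — sig = [2:1,2,3]
  {3,9}:  v_{3} + v_{9} = 2·v_{2} — sig = [2:2]
  {0,4,8}:  v_{0} + v_{4} + v_{8} = v_{7} — sig = [3:1]
  {1,3,7}:  v_{1} + v_{3} + v_{7} = v_{4} — sig = [3:1]
  {0,1,3,8}:  v_{0} + v_{1} + v_{3} + v_{8} = 0 — sig = [4:]
  {0,2,7,8}:  v_{0} + v_{2} + v_{7} + v_{8} = v_{9} — sig = [4:1]
  {0,3,7,8}:  v_{0} + v_{3} + v_{7} + v_{8} = v_{2} — sig = [4:1]
  {1,3,6,8}:  v_{1} + v_{3} + v_{6} + v_{8} = v_{5} — sig = [4:1]

Hence PRS(X_Σ) =
{ [2:],  [2:1] ×3,  [2:1,1],  [2:1,1,1] ×2,  [2:1,1,2] ×2,  [2:1,2] ×3,  [2:1,2,3],  [2:2],  [3:1] ×2,  [4:],  [4:1] ×3 }


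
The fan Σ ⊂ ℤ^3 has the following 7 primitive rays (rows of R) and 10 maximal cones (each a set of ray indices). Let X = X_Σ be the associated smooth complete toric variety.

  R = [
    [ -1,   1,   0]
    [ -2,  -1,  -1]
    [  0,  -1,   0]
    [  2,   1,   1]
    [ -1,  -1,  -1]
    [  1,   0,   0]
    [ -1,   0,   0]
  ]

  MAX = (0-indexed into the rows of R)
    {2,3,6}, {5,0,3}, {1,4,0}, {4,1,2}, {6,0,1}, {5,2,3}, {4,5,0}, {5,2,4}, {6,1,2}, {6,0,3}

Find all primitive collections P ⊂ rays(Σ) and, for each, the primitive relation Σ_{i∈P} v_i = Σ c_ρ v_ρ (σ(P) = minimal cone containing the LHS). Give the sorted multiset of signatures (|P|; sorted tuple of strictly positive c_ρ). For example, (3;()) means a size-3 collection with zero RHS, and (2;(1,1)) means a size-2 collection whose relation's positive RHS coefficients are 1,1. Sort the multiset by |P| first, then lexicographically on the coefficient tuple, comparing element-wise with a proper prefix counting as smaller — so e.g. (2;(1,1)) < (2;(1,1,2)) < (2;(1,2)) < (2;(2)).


Σ has 6 primitive collections:

  {1,3}:  v_{1} + v_{3} = 0  so sig = (2;())
  {5,6}:  v_{5} + v_{6} = 0  so sig = (2;())
  {0,2}:  v_{0} + v_{2} = v_{6}  so sig = (2;(1))
  {1,5}:  v_{1} + v_{5} = v_{4}  so sig = (2;(1))
  {3,4}:  v_{3} + v_{4} = v_{5}  so sig = (2;(1))
  {4,6}:  v_{4} + v_{6} = v_{1}  so sig = (2;(1))

Signatures (|P|; sorted positive RHS coefficients), sorted:
{ (2;()) ×2,  (2;(1)) ×4 }


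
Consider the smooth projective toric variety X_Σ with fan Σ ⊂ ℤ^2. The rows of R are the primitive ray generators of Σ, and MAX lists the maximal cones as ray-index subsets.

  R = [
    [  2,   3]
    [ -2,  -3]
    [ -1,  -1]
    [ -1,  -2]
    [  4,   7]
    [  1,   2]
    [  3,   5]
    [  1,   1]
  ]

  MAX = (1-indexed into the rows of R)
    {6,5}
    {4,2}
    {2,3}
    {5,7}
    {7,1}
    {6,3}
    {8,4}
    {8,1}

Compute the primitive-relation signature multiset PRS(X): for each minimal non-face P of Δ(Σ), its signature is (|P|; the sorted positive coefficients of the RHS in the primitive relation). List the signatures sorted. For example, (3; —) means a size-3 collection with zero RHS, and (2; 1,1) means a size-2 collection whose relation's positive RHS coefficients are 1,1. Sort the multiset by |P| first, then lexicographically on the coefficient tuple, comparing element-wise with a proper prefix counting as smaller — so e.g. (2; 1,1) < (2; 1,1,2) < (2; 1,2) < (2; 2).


|primitive collections| = 20. Relations:

  • {1,2}:  v_{1} + v_{2} = 0  ⟹  sig = (2; —)
  • {3,8}:  v_{3} + v_{8} = 0  ⟹  sig = (2; —)
  • {4,6}:  v_{4} + v_{6} = 0  ⟹  sig = (2; —)
  • {1,3}:  v_{1} + v_{3} = v_{6}  ⟹  sig = (2; 1)
  • {1,4}:  v_{1} + v_{4} = v_{8}  ⟹  sig = (2; 1)
  • {1,6}:  v_{1} + v_{6} = v_{7}  ⟹  sig = (2; 1)
  • {2,6}:  v_{2} + v_{6} = v_{3}  ⟹  sig = (2; 1)
  • {2,7}:  v_{2} + v_{7} = v_{6}  ⟹  sig = (2; 1)
  • {2,8}:  v_{2} + v_{8} = v_{4}  ⟹  sig = (2; 1)
  • {3,4}:  v_{3} + v_{4} = v_{2}  ⟹  sig = (2; 1)
  • {4,5}:  v_{4} + v_{5} = v_{7}  ⟹  sig = (2; 1)
  • {4,7}:  v_{4} + v_{7} = v_{1}  ⟹  sig = (2; 1)
  • {6,7}:  v_{6} + v_{7} = v_{5}  ⟹  sig = (2; 1)
  • {6,8}:  v_{6} + v_{8} = v_{1}  ⟹  sig = (2; 1)
  • {5,8}:  v_{5} + v_{8} = v_{1} + v_{7}  ⟹  sig = (2; 1,1)
  • {1,5}:  v_{1} + v_{5} = 2·v_{7}  ⟹  sig = (2; 2)
  • {2,5}:  v_{2} + v_{5} = 2·v_{6}  ⟹  sig = (2; 2)
  • {3,7}:  v_{3} + v_{7} = 2·v_{6}  ⟹  sig = (2; 2)
  • {7,8}:  v_{7} + v_{8} = 2·v_{1}  ⟹  sig = (2; 2)
  • {3,5}:  v_{3} + v_{5} = 3·v_{6}  ⟹  sig = (2; 3)

Sorted signature multiset PRS(X):
[(2; —), (2; —), (2; —), (2; 1), (2; 1), (2; 1), (2; 1), (2; 1), (2; 1), (2; 1), (2; 1), (2; 1), (2; 1), (2; 1), (2; 1,1), (2; 2), (2; 2), (2; 2), (2; 2), (2; 3)]


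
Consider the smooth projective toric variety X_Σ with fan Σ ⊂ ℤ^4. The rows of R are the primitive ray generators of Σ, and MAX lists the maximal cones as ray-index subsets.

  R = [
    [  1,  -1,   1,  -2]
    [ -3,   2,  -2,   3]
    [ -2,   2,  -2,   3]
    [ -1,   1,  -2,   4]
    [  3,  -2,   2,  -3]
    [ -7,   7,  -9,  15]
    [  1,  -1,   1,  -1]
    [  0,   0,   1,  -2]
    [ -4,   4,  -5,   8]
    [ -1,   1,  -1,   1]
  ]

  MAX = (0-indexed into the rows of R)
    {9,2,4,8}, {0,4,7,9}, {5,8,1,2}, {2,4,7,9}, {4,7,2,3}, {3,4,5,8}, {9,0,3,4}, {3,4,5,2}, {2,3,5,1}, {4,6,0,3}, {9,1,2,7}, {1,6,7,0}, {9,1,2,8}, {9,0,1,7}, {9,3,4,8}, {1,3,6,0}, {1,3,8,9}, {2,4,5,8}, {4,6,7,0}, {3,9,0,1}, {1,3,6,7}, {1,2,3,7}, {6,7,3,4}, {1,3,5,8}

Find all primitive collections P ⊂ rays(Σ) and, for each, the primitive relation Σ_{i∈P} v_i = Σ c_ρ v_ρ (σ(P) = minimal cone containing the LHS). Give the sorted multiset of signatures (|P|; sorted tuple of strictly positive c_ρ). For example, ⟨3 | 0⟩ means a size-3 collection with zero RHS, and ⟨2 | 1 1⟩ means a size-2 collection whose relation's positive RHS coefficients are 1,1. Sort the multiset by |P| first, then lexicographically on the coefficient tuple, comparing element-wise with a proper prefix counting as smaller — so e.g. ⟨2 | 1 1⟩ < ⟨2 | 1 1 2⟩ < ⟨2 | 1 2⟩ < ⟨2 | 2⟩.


Primitive collections (15):

  P={1,4}:  v_{1} + v_{4} = 0  ⟹  sig = ⟨2 | 0⟩
  P={6,9}:  v_{6} + v_{9} = 0  ⟹  sig = ⟨2 | 0⟩
  P={0,2}:  v_{0} + v_{2} = v_{9}  ⟹  sig = ⟨2 | 1⟩
  P={2,6}:  v_{2} + v_{6} = v_{3} + v_{7}  ⟹  sig = ⟨2 | 1 1⟩
  P={6,8}:  v_{6} + v_{8} = v_{2} + v_{3}  ⟹  sig = ⟨2 | 1 1⟩
  P={0,5}:  v_{0} + v_{5} = v_{3} + v_{8} + v_{9}  ⟹  sig = ⟨2 | 1 1 1⟩
  P={0,8}:  v_{0} + v_{8} = v_{3} + 2·v_{9}  ⟹  sig = ⟨2 | 1 2⟩
  P={5,7}:  v_{5} + v_{7} = 3·v_{2} + v_{3}  ⟹  sig = ⟨2 | 1 3⟩
  P={5,9}:  v_{5} + v_{9} = 2·v_{8}  ⟹  sig = ⟨2 | 2⟩
  P={7,8}:  v_{7} + v_{8} = 2·v_{2}  ⟹  sig = ⟨2 | 2⟩
  P={5,6}:  v_{5} + v_{6} = 2·v_{2} + 2·v_{3}  ⟹  sig = ⟨2 | 2 2⟩
  P={0,3,7}:  v_{0} + v_{3} + v_{7} = 0  ⟹  sig = ⟨3 | 0⟩
  P={2,3,8}:  v_{2} + v_{3} + v_{8} = v_{5}  ⟹  sig = ⟨3 | 1⟩
  P={2,3,9}:  v_{2} + v_{3} + v_{9} = v_{8}  ⟹  sig = ⟨3 | 1⟩
  P={3,7,9}:  v_{3} + v_{7} + v_{9} = v_{2}  ⟹  sig = ⟨3 | 1⟩

so the primitive-relation signature multiset is
    ⟨2 | 0⟩
    ⟨2 | 0⟩
    ⟨2 | 1⟩
    ⟨2 | 1 1⟩
    ⟨2 | 1 1⟩
    ⟨2 | 1 1 1⟩
    ⟨2 | 1 2⟩
    ⟨2 | 1 3⟩
    ⟨2 | 2⟩
    ⟨2 | 2⟩
    ⟨2 | 2 2⟩
    ⟨3 | 0⟩
    ⟨3 | 1⟩
    ⟨3 | 1⟩
    ⟨3 | 1⟩


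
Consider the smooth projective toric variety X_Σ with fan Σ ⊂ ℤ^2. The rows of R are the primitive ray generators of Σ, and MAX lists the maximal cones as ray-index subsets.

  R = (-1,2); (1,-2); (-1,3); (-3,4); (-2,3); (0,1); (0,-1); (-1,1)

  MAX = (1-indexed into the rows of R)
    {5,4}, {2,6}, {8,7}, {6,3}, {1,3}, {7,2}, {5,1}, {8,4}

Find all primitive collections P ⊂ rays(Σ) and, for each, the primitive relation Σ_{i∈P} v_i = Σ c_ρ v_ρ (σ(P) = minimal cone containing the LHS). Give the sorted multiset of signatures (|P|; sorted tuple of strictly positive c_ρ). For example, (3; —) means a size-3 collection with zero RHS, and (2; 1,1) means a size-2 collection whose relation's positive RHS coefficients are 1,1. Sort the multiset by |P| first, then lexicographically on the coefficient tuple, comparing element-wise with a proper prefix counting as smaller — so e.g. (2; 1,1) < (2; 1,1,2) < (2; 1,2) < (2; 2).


|primitive collections| = 20. Relations:

  P={1,2}:  v_{1} + v_{2} = 0  ⟹  sig = (2; —)
  P={6,7}:  v_{6} + v_{7} = 0  ⟹  sig = (2; —)
  P={1,6}:  v_{1} + v_{6} = v_{3}  ⟹  sig = (2; 1)
  P={1,7}:  v_{1} + v_{7} = v_{8}  ⟹  sig = (2; 1)
  P={1,8}:  v_{1} + v_{8} = v_{5}  ⟹  sig = (2; 1)
  P={2,3}:  v_{2} + v_{3} = v_{6}  ⟹  sig = (2; 1)
  P={2,5}:  v_{2} + v_{5} = v_{8}  ⟹  sig = (2; 1)
  P={2,8}:  v_{2} + v_{8} = v_{7}  ⟹  sig = (2; 1)
  P={3,7}:  v_{3} + v_{7} = v_{1}  ⟹  sig = (2; 1)
  P={5,8}:  v_{5} + v_{8} = v_{4}  ⟹  sig = (2; 1)
  P={6,8}:  v_{6} + v_{8} = v_{1}  ⟹  sig = (2; 1)
  P={4,6}:  v_{4} + v_{6} = v_{1} + v_{5}  ⟹  sig = (2; 1,1)
  P={3,4}:  v_{3} + v_{4} = 2·v_{1} + v_{5}  ⟹  sig = (2; 1,2)
  P={1,4}:  v_{1} + v_{4} = 2·v_{5}  ⟹  sig = (2; 2)
  P={2,4}:  v_{2} + v_{4} = 2·v_{8}  ⟹  sig = (2; 2)
  P={3,8}:  v_{3} + v_{8} = 2·v_{1}  ⟹  sig = (2; 2)
  P={5,6}:  v_{5} + v_{6} = 2·v_{1}  ⟹  sig = (2; 2)
  P={5,7}:  v_{5} + v_{7} = 2·v_{8}  ⟹  sig = (2; 2)
  P={3,5}:  v_{3} + v_{5} = 3·v_{1}  ⟹  sig = (2; 3)
  P={4,7}:  v_{4} + v_{7} = 3·v_{8}  ⟹  sig = (2; 3)

so the primitive-relation signature multiset is
[(2; —), (2; —), (2; 1), (2; 1), (2; 1), (2; 1), (2; 1), (2; 1), (2; 1), (2; 1), (2; 1), (2; 1,1), (2; 1,2), (2; 2), (2; 2), (2; 2), (2; 2), (2; 2), (2; 3), (2; 3)]


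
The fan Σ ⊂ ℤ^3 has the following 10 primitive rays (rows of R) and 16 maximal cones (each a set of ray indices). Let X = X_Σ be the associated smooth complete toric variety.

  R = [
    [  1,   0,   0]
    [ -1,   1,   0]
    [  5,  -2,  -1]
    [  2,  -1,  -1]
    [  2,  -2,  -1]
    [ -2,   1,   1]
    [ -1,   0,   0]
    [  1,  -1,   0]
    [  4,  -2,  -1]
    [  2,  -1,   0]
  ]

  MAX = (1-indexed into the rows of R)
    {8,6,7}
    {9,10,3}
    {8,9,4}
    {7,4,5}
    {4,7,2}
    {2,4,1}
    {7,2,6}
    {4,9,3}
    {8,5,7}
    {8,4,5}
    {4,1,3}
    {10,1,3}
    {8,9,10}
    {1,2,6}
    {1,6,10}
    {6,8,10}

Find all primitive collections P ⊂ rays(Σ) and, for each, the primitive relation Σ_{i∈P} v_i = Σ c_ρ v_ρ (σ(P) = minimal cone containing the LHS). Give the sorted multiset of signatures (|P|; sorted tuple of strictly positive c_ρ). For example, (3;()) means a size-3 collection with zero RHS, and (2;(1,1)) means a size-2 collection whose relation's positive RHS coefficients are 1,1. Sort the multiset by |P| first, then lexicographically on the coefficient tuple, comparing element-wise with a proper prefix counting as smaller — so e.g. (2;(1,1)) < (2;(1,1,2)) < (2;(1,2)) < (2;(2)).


Minimal non-faces — 22 found among 10 rays, 16 max cones:

  P = {1,7}:  v_{1} + v_{7} = 0 — sig = (2;())
  P = {2,8}:  v_{2} + v_{8} = 0 — sig = (2;())
  P = {4,6}:  v_{4} + v_{6} = 0 — sig = (2;())
  P = {1,8}:  v_{1} + v_{8} = v_{10} — sig = (2;(1))
  P = {1,9}:  v_{1} + v_{9} = v_{3} — sig = (2;(1))
  P = {2,10}:  v_{2} + v_{10} = v_{1} — sig = (2;(1))
  P = {3,7}:  v_{3} + v_{7} = v_{9} — sig = (2;(1))
  P = {4,10}:  v_{4} + v_{10} = v_{9} — sig = (2;(1))
  P = {6,9}:  v_{6} + v_{9} = v_{10} — sig = (2;(1))
  P = {7,10}:  v_{7} + v_{10} = v_{8} — sig = (2;(1))
  P = {1,5}:  v_{1} + v_{5} = v_{4} + v_{8} — sig = (2;(1,1))
  P = {2,5}:  v_{2} + v_{5} = v_{4} + v_{7} — sig = (2;(1,1))
  P = {2,9}:  v_{2} + v_{9} = v_{1} + v_{4} — sig = (2;(1,1))
  P = {3,6}:  v_{3} + v_{6} = v_{1} + v_{10} — sig = (2;(1,1))
  P = {3,8}:  v_{3} + v_{8} = v_{9} + v_{10} — sig = (2;(1,1))
  P = {5,6}:  v_{5} + v_{6} = v_{7} + v_{8} — sig = (2;(1,1))
  P = {7,9}:  v_{7} + v_{9} = v_{4} + v_{8} — sig = (2;(1,1))
  P = {3,5}:  v_{3} + v_{5} = v_{4} + v_{8} + v_{9} — sig = (2;(1,1,1))
  P = {2,3}:  v_{2} + v_{3} = 2·v_{1} + v_{4} — sig = (2;(1,2))
  P = {5,10}:  v_{5} + v_{10} = v_{4} + 2·v_{8} — sig = (2;(1,2))
  P = {5,9}:  v_{5} + v_{9} = 2·v_{4} + 2·v_{8} — sig = (2;(2,2))
  P = {4,7,8}:  v_{4} + v_{7} + v_{8} = v_{5} — sig = (3;(1))

Signatures (|P|; sorted positive RHS coefficients), sorted:
    (2;())
    (2;())
    (2;())
    (2;(1))
    (2;(1))
    (2;(1))
    (2;(1))
    (2;(1))
    (2;(1))
    (2;(1))
    (2;(1,1))
    (2;(1,1))
    (2;(1,1))
    (2;(1,1))
    (2;(1,1))
    (2;(1,1))
    (2;(1,1))
    (2;(1,1,1))
    (2;(1,2))
    (2;(1,2))
    (2;(2,2))
    (3;(1))


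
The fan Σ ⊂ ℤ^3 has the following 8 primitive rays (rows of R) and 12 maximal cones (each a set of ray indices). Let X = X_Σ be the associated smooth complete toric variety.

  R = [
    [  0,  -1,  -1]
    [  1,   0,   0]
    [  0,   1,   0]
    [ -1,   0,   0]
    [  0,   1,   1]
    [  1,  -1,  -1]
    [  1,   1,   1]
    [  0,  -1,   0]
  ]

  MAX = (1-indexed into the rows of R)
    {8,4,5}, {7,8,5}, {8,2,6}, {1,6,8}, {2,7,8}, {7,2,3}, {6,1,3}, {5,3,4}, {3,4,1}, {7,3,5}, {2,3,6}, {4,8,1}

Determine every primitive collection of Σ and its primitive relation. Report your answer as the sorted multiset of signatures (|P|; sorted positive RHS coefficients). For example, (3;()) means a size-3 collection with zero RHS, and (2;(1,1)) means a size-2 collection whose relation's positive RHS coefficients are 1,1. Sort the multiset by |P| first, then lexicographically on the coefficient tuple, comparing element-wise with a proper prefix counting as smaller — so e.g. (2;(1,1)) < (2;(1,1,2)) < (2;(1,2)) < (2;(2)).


10 collections generate NE(X_Σ); each relation:

  P = {1,5}:  v_{1} + v_{5} = 0  so sig = (2;())
  P = {2,4}:  v_{2} + v_{4} = 0  so sig = (2;())
  P = {3,8}:  v_{3} + v_{8} = 0  so sig = (2;())
  P = {1,2}:  v_{1} + v_{2} = v_{6}  so sig = (2;(1))
  P = {1,7}:  v_{1} + v_{7} = v_{2}  so sig = (2;(1))
  P = {2,5}:  v_{2} + v_{5} = v_{7}  so sig = (2;(1))
  P = {4,6}:  v_{4} + v_{6} = v_{1}  so sig = (2;(1))
  P = {4,7}:  v_{4} + v_{7} = v_{5}  so sig = (2;(1))
  P = {5,6}:  v_{5} + v_{6} = v_{2}  so sig = (2;(1))
  P = {6,7}:  v_{6} + v_{7} = 2·v_{2}  so sig = (2;(2))

Hence PRS(X_Σ) =
[(2;()), (2;()), (2;()), (2;(1)), (2;(1)), (2;(1)), (2;(1)), (2;(1)), (2;(1)), (2;(2))]


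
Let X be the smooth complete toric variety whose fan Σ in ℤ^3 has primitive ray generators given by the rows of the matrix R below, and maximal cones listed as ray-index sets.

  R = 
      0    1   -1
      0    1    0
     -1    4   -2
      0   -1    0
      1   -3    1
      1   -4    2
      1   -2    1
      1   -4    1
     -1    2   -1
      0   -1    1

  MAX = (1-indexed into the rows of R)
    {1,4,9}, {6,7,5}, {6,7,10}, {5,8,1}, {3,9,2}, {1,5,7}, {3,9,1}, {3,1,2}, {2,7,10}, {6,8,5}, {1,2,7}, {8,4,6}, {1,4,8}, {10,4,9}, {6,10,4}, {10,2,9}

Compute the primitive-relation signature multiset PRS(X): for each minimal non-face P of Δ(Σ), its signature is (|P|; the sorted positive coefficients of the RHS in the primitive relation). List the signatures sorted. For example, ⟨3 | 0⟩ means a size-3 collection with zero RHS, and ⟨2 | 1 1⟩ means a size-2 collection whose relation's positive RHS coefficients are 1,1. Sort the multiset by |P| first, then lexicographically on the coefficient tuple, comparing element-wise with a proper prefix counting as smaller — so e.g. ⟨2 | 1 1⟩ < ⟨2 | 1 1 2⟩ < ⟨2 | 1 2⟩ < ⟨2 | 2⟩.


|primitive collections| = 22. Relations:

  {1,10}:  v_{1} + v_{10} = 0  ⟹  sig = ⟨2 | 0⟩
  {2,4}:  v_{2} + v_{4} = 0  ⟹  sig = ⟨2 | 0⟩
  {3,6}:  v_{3} + v_{6} = 0  ⟹  sig = ⟨2 | 0⟩
  {7,9}:  v_{7} + v_{9} = 0  ⟹  sig = ⟨2 | 0⟩
  {1,6}:  v_{1} + v_{6} = v_{5}  ⟹  sig = ⟨2 | 1⟩
  {2,5}:  v_{2} + v_{5} = v_{7}  ⟹  sig = ⟨2 | 1⟩
  {2,8}:  v_{2} + v_{8} = v_{5}  ⟹  sig = ⟨2 | 1⟩
  {3,5}:  v_{3} + v_{5} = v_{1}  ⟹  sig = ⟨2 | 1⟩
  {4,5}:  v_{4} + v_{5} = v_{8}  ⟹  sig = ⟨2 | 1⟩
  {4,7}:  v_{4} + v_{7} = v_{5}  ⟹  sig = ⟨2 | 1⟩
  {5,9}:  v_{5} + v_{9} = v_{4}  ⟹  sig = ⟨2 | 1⟩
  {5,10}:  v_{5} + v_{10} = v_{6}  ⟹  sig = ⟨2 | 1⟩
  {2,6}:  v_{2} + v_{6} = v_{7} + v_{10}  ⟹  sig = ⟨2 | 1 1⟩
  {3,4}:  v_{3} + v_{4} = v_{1} + v_{9}  ⟹  sig = ⟨2 | 1 1⟩
  {3,7}:  v_{3} + v_{7} = v_{1} + v_{2}  ⟹  sig = ⟨2 | 1 1⟩
  {3,8}:  v_{3} + v_{8} = v_{1} + v_{4}  ⟹  sig = ⟨2 | 1 1⟩
  {3,10}:  v_{3} + v_{10} = v_{2} + v_{9}  ⟹  sig = ⟨2 | 1 1⟩
  {6,9}:  v_{6} + v_{9} = v_{4} + v_{10}  ⟹  sig = ⟨2 | 1 1⟩
  {8,10}:  v_{8} + v_{10} = v_{4} + v_{6}  ⟹  sig = ⟨2 | 1 1⟩
  {7,8}:  v_{7} + v_{8} = 2·v_{5}  ⟹  sig = ⟨2 | 2⟩
  {8,9}:  v_{8} + v_{9} = 2·v_{4}  ⟹  sig = ⟨2 | 2⟩
  {1,2,9}:  v_{1} + v_{2} + v_{9} = v_{3}  ⟹  sig = ⟨3 | 1⟩

Hence PRS(X_Σ) =
    |P|=2: 21 collections, coeffs (), (), (), (), (1), (1), (1), (1), (1), (1), (1), (1), (1,1), (1,1), (1,1), (1,1), (1,1), (1,1), (1,1), (2), (2)
    |P|=3: 1 collection, coeffs (1)


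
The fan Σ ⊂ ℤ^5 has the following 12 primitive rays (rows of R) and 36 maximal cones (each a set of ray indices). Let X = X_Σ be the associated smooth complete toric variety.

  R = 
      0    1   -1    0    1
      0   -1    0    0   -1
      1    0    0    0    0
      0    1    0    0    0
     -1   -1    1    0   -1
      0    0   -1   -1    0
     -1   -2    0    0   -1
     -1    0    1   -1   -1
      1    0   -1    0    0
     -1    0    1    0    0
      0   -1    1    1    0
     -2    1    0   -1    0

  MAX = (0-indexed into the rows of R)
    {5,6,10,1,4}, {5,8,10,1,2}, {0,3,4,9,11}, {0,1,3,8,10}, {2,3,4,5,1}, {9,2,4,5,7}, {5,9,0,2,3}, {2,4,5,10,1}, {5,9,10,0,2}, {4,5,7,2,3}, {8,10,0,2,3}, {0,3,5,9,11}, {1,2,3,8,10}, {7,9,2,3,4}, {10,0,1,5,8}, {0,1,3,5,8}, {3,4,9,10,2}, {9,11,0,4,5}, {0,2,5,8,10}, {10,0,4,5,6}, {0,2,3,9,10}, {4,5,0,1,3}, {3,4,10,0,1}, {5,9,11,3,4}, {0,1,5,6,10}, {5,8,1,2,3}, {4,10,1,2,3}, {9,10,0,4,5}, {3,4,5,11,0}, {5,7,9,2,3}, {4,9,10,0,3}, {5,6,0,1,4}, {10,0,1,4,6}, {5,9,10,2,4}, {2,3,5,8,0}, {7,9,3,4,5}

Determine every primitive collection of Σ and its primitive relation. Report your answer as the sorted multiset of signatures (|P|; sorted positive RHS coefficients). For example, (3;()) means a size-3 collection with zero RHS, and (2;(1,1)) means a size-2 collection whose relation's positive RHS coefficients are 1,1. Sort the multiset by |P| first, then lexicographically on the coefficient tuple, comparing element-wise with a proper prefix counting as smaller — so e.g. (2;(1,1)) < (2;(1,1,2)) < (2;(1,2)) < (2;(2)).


Minimal non-faces — 24 found among 12 rays, 36 max cones:

  P={8,9}:  v_{8} + v_{9} = 0  so sig = (2;())
  P={1,9}:  v_{1} + v_{9} = v_{4}  so sig = (2;(1))
  P={4,8}:  v_{4} + v_{8} = v_{1}  so sig = (2;(1))
  P={0,7}:  v_{0} + v_{7} = v_{3} + v_{5} + v_{9}  so sig = (2;(1,1,1))
  P={2,6}:  v_{2} + v_{6} = v_{1} + v_{5} + v_{10}  so sig = (2;(1,1,1))
  P={2,11}:  v_{2} + v_{11} = v_{3} + v_{5} + v_{9}  so sig = (2;(1,1,1))
  P={3,6}:  v_{3} + v_{6} = v_{0} + v_{1} + v_{4}  so sig = (2;(1,1,1))
  P={7,10}:  v_{7} + v_{10} = v_{2} + v_{4} + v_{9}  so sig = (2;(1,1,1))
  P={10,11}:  v_{10} + v_{11} = v_{0} + v_{4} + v_{9}  so sig = (2;(1,1,1))
  P={7,8}:  v_{7} + v_{8} = v_{2} + v_{3} + v_{4} + v_{5}  so sig = (2;(1,1,1,1))
  P={8,11}:  v_{8} + v_{11} = v_{0} + v_{3} + v_{4} + v_{5}  so sig = (2;(1,1,1,1))
  P={1,7}:  v_{1} + v_{7} = v_{2} + v_{3} + 2·v_{4} + v_{5}  so sig = (2;(1,1,1,2))
  P={1,11}:  v_{1} + v_{11} = v_{0} + v_{3} + 2·v_{4} + v_{5}  so sig = (2;(1,1,1,2))
  P={6,8}:  v_{6} + v_{8} = v_{0} + 2·v_{1} + v_{5} + v_{10}  so sig = (2;(1,1,1,2))
  P={6,9}:  v_{6} + v_{9} = v_{0} + 2·v_{4} + v_{5} + v_{10}  so sig = (2;(1,1,1,2))
  P={6,7}:  v_{6} + v_{7} = 2·v_{4} + v_{5}  so sig = (2;(1,2))
  P={7,11}:  v_{7} + v_{11} = 2·v_{3} + v_{4} + 2·v_{5} + 2·v_{9}  so sig = (2;(1,2,2,2))
  P={6,11}:  v_{6} + v_{11} = 2·v_{0} + 3·v_{4} + v_{5}  so sig = (2;(1,2,3))
  P={0,2,4}:  v_{0} + v_{2} + v_{4} = 0  so sig = (3;())
  P={3,5,10}:  v_{3} + v_{5} + v_{10} = 0  so sig = (3;())
  P={0,1,2}:  v_{0} + v_{1} + v_{2} = v_{8}  so sig = (3;(1))
  P={0,1,4,5,10}:  v_{0} + v_{1} + v_{4} + v_{5} + v_{10} = v_{6}  so sig = (5;(1))
  P={0,3,4,5,9}:  v_{0} + v_{3} + v_{4} + v_{5} + v_{9} = v_{11}  so sig = (5;(1))
  P={2,3,4,5,9}:  v_{2} + v_{3} + v_{4} + v_{5} + v_{9} = v_{7}  so sig = (5;(1))

Signatures (|P|; sorted positive RHS coefficients), sorted:
    (2;())
    (2;(1))
    (2;(1))
    (2;(1,1,1))
    (2;(1,1,1))
    (2;(1,1,1))
    (2;(1,1,1))
    (2;(1,1,1))
    (2;(1,1,1))
    (2;(1,1,1,1))
    (2;(1,1,1,1))
    (2;(1,1,1,2))
    (2;(1,1,1,2))
    (2;(1,1,1,2))
    (2;(1,1,1,2))
    (2;(1,2))
    (2;(1,2,2,2))
    (2;(1,2,3))
    (3;())
    (3;())
    (3;(1))
    (5;(1))
    (5;(1))
    (5;(1))
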